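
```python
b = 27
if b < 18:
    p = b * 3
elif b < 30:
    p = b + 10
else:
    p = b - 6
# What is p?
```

Trace:
`b = 27` → b = 27
`if b < 18: ...` → b < 18 is False, b < 30 is True → p = 37
So p = 37

Answer: 37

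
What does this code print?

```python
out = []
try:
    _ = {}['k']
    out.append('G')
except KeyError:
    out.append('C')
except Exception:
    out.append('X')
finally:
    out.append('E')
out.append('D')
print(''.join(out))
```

Execution trace: 'C' (except KeyError) → 'E' (finally) → 'D' (after the try/except). Output: CED

Answer: CED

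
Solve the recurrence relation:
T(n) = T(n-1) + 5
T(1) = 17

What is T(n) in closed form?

Unrolling: T(n) = T(1) + 5·(n-1) = 17 + 5(n-1) = 5n + 12.

Answer: T(n) = 5n + 12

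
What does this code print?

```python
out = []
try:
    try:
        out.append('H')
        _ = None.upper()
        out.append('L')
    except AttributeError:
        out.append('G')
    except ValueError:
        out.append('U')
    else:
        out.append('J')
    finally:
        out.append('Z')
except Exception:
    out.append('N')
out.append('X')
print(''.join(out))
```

Execution trace: 'H' (inner try body) → 'G' (inner except AttributeError) → 'Z' (inner finally) → 'X' (after the try/except). Output: HGZX

Answer: HGZX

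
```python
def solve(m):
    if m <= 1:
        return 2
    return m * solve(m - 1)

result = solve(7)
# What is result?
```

solve(7) = 7 * 6 * 5 * 4 * 3 * 2 * 2 = 10080

Answer: 10080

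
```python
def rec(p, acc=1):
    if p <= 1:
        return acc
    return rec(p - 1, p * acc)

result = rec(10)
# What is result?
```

Accumulator trace (n, acc): (10, 1) -> (9, 10) -> (8, 90) -> (7, 720) -> (6, 5040) -> (5, 30240) -> (4, 151200) -> (3, 604800) -> (2, 1814400) -> (1, 3628800) -> return 3628800

Answer: 3628800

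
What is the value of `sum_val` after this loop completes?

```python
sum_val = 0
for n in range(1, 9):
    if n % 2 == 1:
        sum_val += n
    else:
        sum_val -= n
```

Add odd, subtract even
`sum_val` takes the values: 0 → 1 → -1 → 2 → -2 → 3 → -3 → 4 → -4

Answer: -4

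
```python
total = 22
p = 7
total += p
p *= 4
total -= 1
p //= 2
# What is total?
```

Trace:
`total = 22` → total = 22
`p = 7` → p = 7
`total += p` → total = 29
`p *= 4` → p = 28
`total -= 1` → total = 28
`p //= 2` → p = 14
So total = 28

Answer: 28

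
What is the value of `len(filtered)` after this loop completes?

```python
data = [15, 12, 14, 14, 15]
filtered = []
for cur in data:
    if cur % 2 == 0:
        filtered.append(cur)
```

Count even numbers in [15, 12, 14, 14, 15]
`filtered` takes the values: [] → [12] → [12, 14] → [12, 14, 14]
So `len(filtered)` = 3

Answer: 3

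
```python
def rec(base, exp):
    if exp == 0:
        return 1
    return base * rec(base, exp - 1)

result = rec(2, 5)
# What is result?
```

rec(2, 5) = 2 * 2 * 2 * 2 * 2 = 32

Answer: 32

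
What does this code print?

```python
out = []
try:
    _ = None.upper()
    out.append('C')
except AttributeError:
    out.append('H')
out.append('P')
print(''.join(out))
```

Execution trace: 'H' (except AttributeError) → 'P' (after the try/except). Output: HP

Answer: HP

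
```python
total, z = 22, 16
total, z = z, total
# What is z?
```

Trace:
`total, z = 22, 16` → total = 22; z = 16
`total, z = z, total` → total = 16; z = 22
So z = 22

Answer: 22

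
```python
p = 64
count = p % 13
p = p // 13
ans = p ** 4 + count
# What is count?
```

Trace:
`p = 64` → p = 64
`count = p % 13` → count = 12
`p = p // 13` → p = 4
`ans = p ** 4 + count` → ans = 268
So count = 12

Answer: 12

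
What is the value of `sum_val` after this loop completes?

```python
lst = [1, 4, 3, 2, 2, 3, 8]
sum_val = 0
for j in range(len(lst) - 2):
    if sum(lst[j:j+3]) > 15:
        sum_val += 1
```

Count windows with sum > 15
`sum_val` takes the values: 0

Answer: 0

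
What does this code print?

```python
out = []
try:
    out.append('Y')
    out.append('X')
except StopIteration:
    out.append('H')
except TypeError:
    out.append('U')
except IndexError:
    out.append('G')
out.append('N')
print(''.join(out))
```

Execution trace: 'Y' (try body) → 'X' (try body, no exception) → 'N' (after the try/except). Output: YXN

Answer: YXN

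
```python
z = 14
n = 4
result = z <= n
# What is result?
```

Trace:
`z = 14` → z = 14
`n = 4` → n = 4
`result = z <= n` → result = False
So result = False

Answer: False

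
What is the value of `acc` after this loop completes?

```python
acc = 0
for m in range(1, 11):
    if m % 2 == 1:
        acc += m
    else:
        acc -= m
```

Add odd, subtract even
`acc` takes the values: 0 → 1 → -1 → 2 → -2 → 3 → -3 → 4 → -4 → 5 → -5

Answer: -5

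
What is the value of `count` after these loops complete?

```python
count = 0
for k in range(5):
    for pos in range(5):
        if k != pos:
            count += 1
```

5² - 5 (exclude diagonal)
`count` takes the values: 0 → 1 → 2 → 3 → 4 → 5 → 6 → 7 → 8 → 9 → 10 → 11 → 12 → 13 → 14 → 15 → 16 → 17 → 18 → 19 → 20

Answer: 20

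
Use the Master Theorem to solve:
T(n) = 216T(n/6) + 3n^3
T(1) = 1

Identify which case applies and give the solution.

a=216, b=6, f(n)=3n^3. log_6(216) = 3. Since c=3 = 3, Case 2 applies: T(n) = Θ(n^log_b(a) · log n) = O(n^3 log n).

Answer: O(n^3 log n) - Case 2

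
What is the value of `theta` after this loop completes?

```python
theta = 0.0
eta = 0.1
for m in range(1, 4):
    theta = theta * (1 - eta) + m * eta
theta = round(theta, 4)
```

Moving average with lr=0.1
`theta` takes the values: 0.0 → 0.1 → 0.29 → 0.561

Answer: 0.561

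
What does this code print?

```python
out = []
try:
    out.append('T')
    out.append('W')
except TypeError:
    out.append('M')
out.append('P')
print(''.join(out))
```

Execution trace: 'T' (try body) → 'W' (try body, no exception) → 'P' (after the try/except). Output: TWP

Answer: TWP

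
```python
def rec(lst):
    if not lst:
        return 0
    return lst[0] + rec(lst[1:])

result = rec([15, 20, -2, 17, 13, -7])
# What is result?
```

15 + 20 + (-2) + 17 + 13 + (-7) + 0 = 56

Answer: 56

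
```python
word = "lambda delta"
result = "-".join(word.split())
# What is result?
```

Trace:
`word = "lambda delta"` → word = 'lambda delta'
`result = "-".join(word.split())` → result = 'lambda-delta'
So result = 'lambda-delta'

Answer: 'lambda-delta'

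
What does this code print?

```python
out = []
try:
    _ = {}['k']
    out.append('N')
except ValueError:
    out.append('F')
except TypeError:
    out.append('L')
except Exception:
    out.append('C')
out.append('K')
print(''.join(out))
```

Execution trace: 'C' (except Exception) → 'K' (after the try/except). Output: CK

Answer: CK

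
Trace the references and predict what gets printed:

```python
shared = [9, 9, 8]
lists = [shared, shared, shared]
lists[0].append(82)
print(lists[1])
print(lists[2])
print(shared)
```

Key concept: list of same reference.
Step by step:
`shared = [9, 9, 8]` → shared = [9, 9, 8]
`lists = [shared, shared, shared]` → lists = [[9, 9, 8], [9, 9, 8], [9, 9, 8]]
`lists[0].append(82)` → shared = [9, 9, 8, 82]; lists = [[9, 9, 8, 82], [9, 9, 8, 82], [9, 9, 8, 82]]
`print(lists[1])` → prints [9, 9, 8, 82]
`print(lists[2])` → prints [9, 9, 8, 82]
`print(shared)` → prints [9, 9, 8, 82]

Answer:
[9, 9, 8, 82]
[9, 9, 8, 82]
[9, 9, 8, 82]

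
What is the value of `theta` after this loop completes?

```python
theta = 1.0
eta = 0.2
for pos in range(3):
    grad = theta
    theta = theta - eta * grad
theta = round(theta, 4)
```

Gradient descent: w = 1.0 * (1 - 0.2)^3
`theta` takes the values: 1.0 → 0.8 → 0.64 → 0.512

Answer: 0.512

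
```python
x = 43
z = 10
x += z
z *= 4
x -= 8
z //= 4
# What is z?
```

Trace:
`x = 43` → x = 43
`z = 10` → z = 10
`x += z` → x = 53
`z *= 4` → z = 40
`x -= 8` → x = 45
`z //= 4` → z = 10
So z = 10

Answer: 10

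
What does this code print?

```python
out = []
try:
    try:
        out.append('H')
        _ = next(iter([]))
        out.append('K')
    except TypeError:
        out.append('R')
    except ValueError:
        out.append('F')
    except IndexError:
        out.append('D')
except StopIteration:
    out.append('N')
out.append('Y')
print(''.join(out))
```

Execution trace: 'H' (try body) → 'N' (outer except StopIteration) → 'Y' (after the try/except). Output: HNY

Answer: HNY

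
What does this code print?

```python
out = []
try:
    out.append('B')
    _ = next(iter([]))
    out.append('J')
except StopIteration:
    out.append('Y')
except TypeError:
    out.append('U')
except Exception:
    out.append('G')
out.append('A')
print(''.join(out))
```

Execution trace: 'B' (try body) → 'Y' (except StopIteration) → 'A' (after the try/except). Output: BYA

Answer: BYA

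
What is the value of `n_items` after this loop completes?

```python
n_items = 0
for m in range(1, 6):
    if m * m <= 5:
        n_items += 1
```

Count numbers where m² ≤ 5
`n_items` takes the values: 0 → 1 → 2

Answer: 2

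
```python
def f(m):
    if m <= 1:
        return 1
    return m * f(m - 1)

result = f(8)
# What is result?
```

f(8) = 8 * 7 * 6 * 5 * 4 * 3 * 2 * 1 = 40320

Answer: 40320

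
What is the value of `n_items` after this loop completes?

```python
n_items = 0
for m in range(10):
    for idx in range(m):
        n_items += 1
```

Triangle number: 0+1+2+...+9
`n_items` takes the values: 0 → 1 → 2 → 3 → 4 → 5 → 6 → 7 → 8 → 9 → 10 → 11 → 12 → 13 → 14 → 15 → 16 → 17 → 18 → 19 → 20 → 21 → 22 → 23 → 24 → 25 → 26 → 27 → 28 → 29 → … → 41 → 42 → 43 → 44 → 45

Answer: 45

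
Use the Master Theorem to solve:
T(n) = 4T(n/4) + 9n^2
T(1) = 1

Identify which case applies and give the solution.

a=4, b=4, f(n)=9n^2. log_4(4) = 1. Since c=2 > 1 and the regularity condition holds (4(n/4)^2 = (4/4^2)n^2 with 4/4^2 < 1), Case 3 applies: T(n) = Θ(f(n)) = O(n^2).

Answer: O(n^2) - Case 3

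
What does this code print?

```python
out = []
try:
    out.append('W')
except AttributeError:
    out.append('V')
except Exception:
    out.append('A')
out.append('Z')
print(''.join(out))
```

Execution trace: 'W' (try body, no exception) → 'Z' (after the try/except). Output: WZ

Answer: WZ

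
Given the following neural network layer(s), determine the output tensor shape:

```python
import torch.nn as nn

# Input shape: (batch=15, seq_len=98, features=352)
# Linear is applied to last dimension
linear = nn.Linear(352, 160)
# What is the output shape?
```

Input: (15, 98, 352) -> Output: (15, 98, 160)

Answer: (15, 98, 160)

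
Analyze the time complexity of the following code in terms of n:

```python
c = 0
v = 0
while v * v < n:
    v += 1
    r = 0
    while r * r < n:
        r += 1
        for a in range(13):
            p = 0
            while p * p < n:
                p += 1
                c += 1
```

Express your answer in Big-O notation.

Each loop level contributes: √n × √n × 1 × √n. Multiplying the contributions gives O(n√n).

Answer: O(n√n)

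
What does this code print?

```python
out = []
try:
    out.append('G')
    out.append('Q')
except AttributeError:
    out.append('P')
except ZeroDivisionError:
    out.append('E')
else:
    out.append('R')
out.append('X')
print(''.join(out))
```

Execution trace: 'G' (try body) → 'Q' (try body, no exception) → 'R' (else) → 'X' (after the try/except). Output: GQRX

Answer: GQRX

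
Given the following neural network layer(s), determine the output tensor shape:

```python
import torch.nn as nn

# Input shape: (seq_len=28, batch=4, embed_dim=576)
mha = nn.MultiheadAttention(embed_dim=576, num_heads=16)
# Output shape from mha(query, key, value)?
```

Input: (28, 4, 576) -> Output: (28, 4, 576)

Answer: (28, 4, 576)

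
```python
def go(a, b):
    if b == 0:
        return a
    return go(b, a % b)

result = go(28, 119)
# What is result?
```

go(28, 119) -> go(119, 28) -> go(28, 7) -> go(7, 0) -> 7

Answer: 7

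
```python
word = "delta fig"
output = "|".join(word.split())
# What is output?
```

Trace:
`word = "delta fig"` → word = 'delta fig'
`output = "|".join(word.split())` → output = 'delta|fig'
So output = 'delta|fig'

Answer: 'delta|fig'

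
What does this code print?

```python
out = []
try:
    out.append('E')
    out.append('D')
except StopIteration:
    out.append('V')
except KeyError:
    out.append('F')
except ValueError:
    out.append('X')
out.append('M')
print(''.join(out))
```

Execution trace: 'E' (try body) → 'D' (try body, no exception) → 'M' (after the try/except). Output: EDM

Answer: EDM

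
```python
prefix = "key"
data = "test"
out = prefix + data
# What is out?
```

Trace:
`prefix = "key"` → prefix = 'key'
`data = "test"` → data = 'test'
`out = prefix + data` → out = 'keytest'
So out = 'keytest'

Answer: 'keytest'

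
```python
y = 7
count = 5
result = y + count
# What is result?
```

Trace:
`y = 7` → y = 7
`count = 5` → count = 5
`result = y + count` → result = 12
So result = 12

Answer: 12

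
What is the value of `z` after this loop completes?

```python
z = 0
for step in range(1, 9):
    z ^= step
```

XOR of 1 to 8
`z` takes the values: 0 → 1 → 3 → 0 → 4 → 1 → 7 → 0 → 8

Answer: 8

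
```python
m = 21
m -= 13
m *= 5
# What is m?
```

Trace:
`m = 21` → m = 21
`m -= 13` → m = 8
`m *= 5` → m = 40
So m = 40

Answer: 40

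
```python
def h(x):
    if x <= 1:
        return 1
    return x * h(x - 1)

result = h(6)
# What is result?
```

h(6) = 6 * 5 * 4 * 3 * 2 * 1 = 720

Answer: 720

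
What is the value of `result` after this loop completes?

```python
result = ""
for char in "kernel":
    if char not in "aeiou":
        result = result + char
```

Remove vowels from 'kernel'
`result` takes the values: "" → "k" → "kr" → "krn" → "krnl"

Answer: "krnl"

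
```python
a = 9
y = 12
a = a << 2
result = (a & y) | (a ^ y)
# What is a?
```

Trace:
`a = 9` → a = 9
`y = 12` → y = 12
`a = a << 2` → a = 36
`result = (a & y) | (a ^ y)` → result = 44
So a = 36

Answer: 36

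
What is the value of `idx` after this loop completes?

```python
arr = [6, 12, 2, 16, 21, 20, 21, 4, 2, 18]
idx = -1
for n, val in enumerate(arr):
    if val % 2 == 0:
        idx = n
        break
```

First even number index in [6, 12, 2, 16, 21, 20, 21, 4, 2, 18]
`idx` takes the values: -1 → 0

Answer: 0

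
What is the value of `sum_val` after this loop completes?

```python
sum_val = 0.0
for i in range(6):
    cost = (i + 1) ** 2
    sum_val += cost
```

Sum of squared losses 1² + 2² + ... + 6²
`sum_val` takes the values: 0.0 → 1.0 → 5.0 → 14.0 → 30.0 → 55.0 → 91.0

Answer: 91.0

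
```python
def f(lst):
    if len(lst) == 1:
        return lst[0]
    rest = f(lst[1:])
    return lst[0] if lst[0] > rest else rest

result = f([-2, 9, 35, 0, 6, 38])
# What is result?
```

Recursive max over [-2, 9, 35, 0, 6, 38] = 38

Answer: 38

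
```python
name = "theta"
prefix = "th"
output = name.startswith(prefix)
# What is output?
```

Trace:
`name = "theta"` → name = 'theta'
`prefix = "th"` → prefix = 'th'
`output = name.startswith(prefix)` → output = True
So output = True

Answer: True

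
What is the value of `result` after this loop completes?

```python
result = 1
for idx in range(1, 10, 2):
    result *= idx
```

Product of 1, 3, 5, ... up to 9
`result` takes the values: 1 → 3 → 15 → 105 → 945

Answer: 945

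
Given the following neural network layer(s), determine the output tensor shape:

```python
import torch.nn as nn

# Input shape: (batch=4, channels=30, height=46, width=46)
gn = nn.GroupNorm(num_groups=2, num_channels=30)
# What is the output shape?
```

Input: (4, 30, 46, 46) -> Output: (4, 30, 46, 46)

Answer: (4, 30, 46, 46)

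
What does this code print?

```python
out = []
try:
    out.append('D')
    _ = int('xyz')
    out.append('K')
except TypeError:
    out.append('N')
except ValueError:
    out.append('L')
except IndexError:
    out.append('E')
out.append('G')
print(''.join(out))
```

Execution trace: 'D' (try body) → 'L' (except ValueError) → 'G' (after the try/except). Output: DLG

Answer: DLG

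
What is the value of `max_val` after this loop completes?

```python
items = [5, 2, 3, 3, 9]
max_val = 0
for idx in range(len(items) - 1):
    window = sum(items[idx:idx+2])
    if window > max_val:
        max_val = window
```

Max sum of 2-element window in [5, 2, 3, 3, 9]
`max_val` takes the values: 0 → 7 → 12

Answer: 12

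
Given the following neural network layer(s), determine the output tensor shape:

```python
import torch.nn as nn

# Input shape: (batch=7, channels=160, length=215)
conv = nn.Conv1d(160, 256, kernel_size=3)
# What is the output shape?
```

Input: (7, 160, 215) -> Output: (7, 256, 213)

Answer: (7, 256, 213)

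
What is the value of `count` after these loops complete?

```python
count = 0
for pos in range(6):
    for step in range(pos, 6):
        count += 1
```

Upper triangle: 6 + 5 + ... + 1
`count` takes the values: 0 → 1 → 2 → 3 → 4 → 5 → 6 → 7 → 8 → 9 → 10 → 11 → 12 → 13 → 14 → 15 → 16 → 17 → 18 → 19 → 20 → 21

Answer: 21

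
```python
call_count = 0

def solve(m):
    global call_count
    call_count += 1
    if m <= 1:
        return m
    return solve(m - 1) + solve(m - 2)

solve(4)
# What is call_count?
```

Calls(m) = 1 + Calls(m-1) + Calls(m-2); Calls(0)=Calls(1)=1. For m=4 this gives 9.

Answer: 9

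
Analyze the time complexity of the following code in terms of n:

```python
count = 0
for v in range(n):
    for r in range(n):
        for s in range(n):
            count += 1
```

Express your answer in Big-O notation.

Each loop level contributes: n × n × n. Multiplying the contributions gives O(n^3).

Answer: O(n^3)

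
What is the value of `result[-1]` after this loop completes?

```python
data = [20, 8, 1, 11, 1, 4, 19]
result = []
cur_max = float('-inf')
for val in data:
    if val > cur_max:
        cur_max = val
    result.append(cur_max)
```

Running max ends at 20
`result` takes the values: [] → [20] → [20, 20] → [20, 20, 20] → [20, 20, 20, 20] → [20, 20, 20, 20, 20] → [20, 20, 20, 20, 20, 20] → [20, 20, 20, 20, 20, 20, 20]
So `result[-1]` = 20

Answer: 20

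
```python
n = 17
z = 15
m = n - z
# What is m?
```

Trace:
`n = 17` → n = 17
`z = 15` → z = 15
`m = n - z` → m = 2
So m = 2

Answer: 2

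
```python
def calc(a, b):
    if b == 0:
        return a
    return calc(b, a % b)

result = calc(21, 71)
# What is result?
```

calc(21, 71) -> calc(71, 21) -> calc(21, 8) -> calc(8, 5) -> calc(5, 3) -> calc(3, 2) -> calc(2, 1) -> calc(1, 0) -> 1

Answer: 1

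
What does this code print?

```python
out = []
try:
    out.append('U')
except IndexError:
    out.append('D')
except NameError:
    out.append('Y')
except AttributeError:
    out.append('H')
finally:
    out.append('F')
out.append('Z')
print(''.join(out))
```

Execution trace: 'U' (try body, no exception) → 'F' (finally) → 'Z' (after the try/except). Output: UFZ

Answer: UFZ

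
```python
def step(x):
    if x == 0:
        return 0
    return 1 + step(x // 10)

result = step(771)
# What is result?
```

Count of digits of 771: 3

Answer: 3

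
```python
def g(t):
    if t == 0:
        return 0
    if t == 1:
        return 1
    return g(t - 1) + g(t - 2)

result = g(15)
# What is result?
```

Build up from base cases: g(0)=0, g(1)=1, g(2)=1, g(3)=2, g(4)=3, g(5)=5, g(6)=8, ..., g(15)=610

Answer: 610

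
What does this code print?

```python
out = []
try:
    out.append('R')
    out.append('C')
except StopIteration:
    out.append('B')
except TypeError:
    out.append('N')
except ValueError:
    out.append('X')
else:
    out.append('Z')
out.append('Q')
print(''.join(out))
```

Execution trace: 'R' (try body) → 'C' (try body, no exception) → 'Z' (else) → 'Q' (after the try/except). Output: RCZQ

Answer: RCZQ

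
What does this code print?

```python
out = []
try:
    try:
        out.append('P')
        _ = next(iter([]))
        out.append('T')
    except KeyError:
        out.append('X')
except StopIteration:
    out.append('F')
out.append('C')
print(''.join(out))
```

Execution trace: 'P' (try body) → 'F' (outer except StopIteration) → 'C' (after the try/except). Output: PFC

Answer: PFC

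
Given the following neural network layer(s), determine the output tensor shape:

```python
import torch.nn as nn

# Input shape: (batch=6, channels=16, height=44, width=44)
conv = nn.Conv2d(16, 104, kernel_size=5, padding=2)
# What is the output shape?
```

Input: (6, 16, 44, 44) -> Output: (6, 104, 44, 44)

Answer: (6, 104, 44, 44)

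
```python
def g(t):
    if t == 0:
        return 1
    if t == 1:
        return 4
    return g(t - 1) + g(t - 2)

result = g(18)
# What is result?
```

Build up from base cases: g(0)=1, g(1)=4, g(2)=5, g(3)=9, g(4)=14, g(5)=23, g(6)=37, ..., g(18)=11933

Answer: 11933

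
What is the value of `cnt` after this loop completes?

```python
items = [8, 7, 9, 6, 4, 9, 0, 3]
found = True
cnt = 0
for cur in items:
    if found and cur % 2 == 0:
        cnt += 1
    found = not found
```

Count even values at even positions
`cnt` takes the values: 0 → 1 → 2 → 3

Answer: 3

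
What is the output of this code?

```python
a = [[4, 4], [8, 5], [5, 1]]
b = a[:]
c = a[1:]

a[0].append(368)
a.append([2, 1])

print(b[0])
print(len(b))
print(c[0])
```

Key concept: slice with nested mutation.
Step by step:
`a = [[4, 4], [8, 5], [5, 1]]` → a = [[4, 4], [8, 5], [5, 1]]
`b = a[:]` → b = [[4, 4], [8, 5], [5, 1]]
`c = a[1:]` → c = [[8, 5], [5, 1]]
`a[0].append(368)` → a = [[4, 4, 368], [8, 5], [5, 1]]; b = [[4, 4, 368], [8, 5], [5, 1]]
`a.append([2, 1])` → a = [[4, 4, 368], [8, 5], [5, 1], [2, 1]]
`print(b[0])` → prints [4, 4, 368]
`print(len(b))` → prints 3
`print(c[0])` → prints [8, 5]

Answer:
[4, 4, 368]
3
[8, 5]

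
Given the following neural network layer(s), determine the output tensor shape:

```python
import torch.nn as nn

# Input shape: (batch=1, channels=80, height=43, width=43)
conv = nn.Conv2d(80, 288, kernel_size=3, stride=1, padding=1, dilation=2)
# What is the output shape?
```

Input: (1, 80, 43, 43) -> Output: (1, 288, 41, 41)

Answer: (1, 288, 41, 41)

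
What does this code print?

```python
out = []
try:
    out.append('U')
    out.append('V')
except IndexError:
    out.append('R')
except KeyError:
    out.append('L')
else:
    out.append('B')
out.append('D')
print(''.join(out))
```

Execution trace: 'U' (try body) → 'V' (try body, no exception) → 'B' (else) → 'D' (after the try/except). Output: UVBD

Answer: UVBD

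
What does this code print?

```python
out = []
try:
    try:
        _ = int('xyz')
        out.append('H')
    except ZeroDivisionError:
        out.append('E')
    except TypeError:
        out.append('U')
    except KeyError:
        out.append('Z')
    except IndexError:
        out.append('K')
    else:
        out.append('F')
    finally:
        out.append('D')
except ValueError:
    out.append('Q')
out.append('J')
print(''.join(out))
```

Execution trace: 'D' (finally) → 'Q' (outer except ValueError) → 'J' (after the try/except). Output: DQJ

Answer: DQJ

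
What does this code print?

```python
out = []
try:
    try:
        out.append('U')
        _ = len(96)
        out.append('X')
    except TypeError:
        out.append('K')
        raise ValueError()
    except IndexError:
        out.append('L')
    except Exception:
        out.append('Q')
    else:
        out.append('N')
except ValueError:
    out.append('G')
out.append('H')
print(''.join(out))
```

Execution trace: 'U' (inner try body) → 'K' (inner except TypeError) → 'G' (outer except ValueError) → 'H' (after the try/except). Output: UKGH

Answer: UKGH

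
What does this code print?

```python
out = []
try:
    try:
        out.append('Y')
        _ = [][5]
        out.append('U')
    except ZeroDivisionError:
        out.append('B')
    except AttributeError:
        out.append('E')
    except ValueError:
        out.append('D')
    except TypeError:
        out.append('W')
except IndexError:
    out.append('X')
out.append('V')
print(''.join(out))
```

Execution trace: 'Y' (try body) → 'X' (outer except IndexError) → 'V' (after the try/except). Output: YXV

Answer: YXV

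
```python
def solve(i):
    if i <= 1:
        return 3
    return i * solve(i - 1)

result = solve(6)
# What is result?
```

solve(6) = 6 * 5 * 4 * 3 * 2 * 3 = 2160

Answer: 2160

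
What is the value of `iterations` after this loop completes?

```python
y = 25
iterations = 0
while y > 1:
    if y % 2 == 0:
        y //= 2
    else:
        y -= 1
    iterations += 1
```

Steps to reduce 25 to 1
`iterations` takes the values: 0 → 1 → 2 → 3 → 4 → 5 → 6

Answer: 6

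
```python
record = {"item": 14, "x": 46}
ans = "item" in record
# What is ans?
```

Trace:
`record = {"item": 14, "x": 46}` → record = {'item': 14, 'x': 46}
`ans = "item" in record` → ans = True
So ans = True

Answer: True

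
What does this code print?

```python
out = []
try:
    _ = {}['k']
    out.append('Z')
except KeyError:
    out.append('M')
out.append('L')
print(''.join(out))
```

Execution trace: 'M' (except KeyError) → 'L' (after the try/except). Output: ML

Answer: ML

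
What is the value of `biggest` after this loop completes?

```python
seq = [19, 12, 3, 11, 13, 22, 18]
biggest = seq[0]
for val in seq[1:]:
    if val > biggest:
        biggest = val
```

Maximum of [19, 12, 3, 11, 13, 22, 18]
`biggest` takes the values: 19 → 22

Answer: 22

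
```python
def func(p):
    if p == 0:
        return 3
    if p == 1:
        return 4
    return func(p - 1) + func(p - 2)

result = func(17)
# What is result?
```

Build up from base cases: func(0)=3, func(1)=4, func(2)=7, func(3)=11, func(4)=18, func(5)=29, func(6)=47, ..., func(17)=9349

Answer: 9349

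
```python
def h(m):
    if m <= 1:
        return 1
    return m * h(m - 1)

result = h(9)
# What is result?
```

h(9) = 9 * 8 * 7 * 6 * 5 * 4 * 3 * 2 * 1 = 362880

Answer: 362880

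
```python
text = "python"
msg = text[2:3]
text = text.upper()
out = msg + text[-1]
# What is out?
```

Trace:
`text = "python"` → text = 'python'
`msg = text[2:3]` → msg = 't'
`text = text.upper()` → text = 'PYTHON'
`out = msg + text[-1]` → out = 'tN'
So out = 'tN'

Answer: 'tN'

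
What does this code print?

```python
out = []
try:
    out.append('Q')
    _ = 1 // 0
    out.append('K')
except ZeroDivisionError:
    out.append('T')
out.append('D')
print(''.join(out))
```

Execution trace: 'Q' (try body) → 'T' (except ZeroDivisionError) → 'D' (after the try/except). Output: QTD

Answer: QTD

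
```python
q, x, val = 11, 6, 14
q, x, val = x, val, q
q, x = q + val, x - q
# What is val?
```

Trace:
`q, x, val = 11, 6, 14` → q = 11; x = 6; val = 14
`q, x, val = x, val, q` → q = 6; x = 14; val = 11
`q, x = q + val, x - q` → q = 17; x = 8
So val = 11

Answer: 11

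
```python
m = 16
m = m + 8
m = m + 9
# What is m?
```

Trace:
`m = 16` → m = 16
`m = m + 8` → m = 24
`m = m + 9` → m = 33
So m = 33

Answer: 33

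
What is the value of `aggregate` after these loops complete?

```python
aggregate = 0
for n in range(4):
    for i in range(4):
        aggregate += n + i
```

Sum of all n+i for n,i in 4x4
`aggregate` takes the values: 0 → 1 → 3 → 6 → 7 → 9 → 12 → 16 → 18 → 21 → 25 → 30 → 33 → 37 → 42 → 48

Answer: 48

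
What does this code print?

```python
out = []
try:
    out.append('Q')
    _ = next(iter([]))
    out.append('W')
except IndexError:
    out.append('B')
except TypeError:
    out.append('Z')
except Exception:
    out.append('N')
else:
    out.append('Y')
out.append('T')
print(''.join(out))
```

Execution trace: 'Q' (try body) → 'N' (except Exception) → 'T' (after the try/except). Output: QNT

Answer: QNT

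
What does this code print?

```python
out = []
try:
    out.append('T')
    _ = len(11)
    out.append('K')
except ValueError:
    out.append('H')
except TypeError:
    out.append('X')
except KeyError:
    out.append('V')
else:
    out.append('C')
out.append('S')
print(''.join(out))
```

Execution trace: 'T' (try body) → 'X' (except TypeError) → 'S' (after the try/except). Output: TXS

Answer: TXS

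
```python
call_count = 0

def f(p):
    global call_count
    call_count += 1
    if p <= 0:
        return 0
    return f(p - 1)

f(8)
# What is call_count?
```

Linear recursion stepping by 1: 9 calls from p=8 down to ≤0.

Answer: 9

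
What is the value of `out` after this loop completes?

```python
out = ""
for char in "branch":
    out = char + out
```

Reverse 'branch'
`out` takes the values: "" → "b" → "rb" → "arb" → "narb" → "cnarb" → "hcnarb"

Answer: "hcnarb"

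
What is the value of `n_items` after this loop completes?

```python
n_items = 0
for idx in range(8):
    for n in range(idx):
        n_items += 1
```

Triangle number: 0+1+2+...+7
`n_items` takes the values: 0 → 1 → 2 → 3 → 4 → 5 → 6 → 7 → 8 → 9 → 10 → 11 → 12 → 13 → 14 → 15 → 16 → 17 → 18 → 19 → 20 → 21 → 22 → 23 → 24 → 25 → 26 → 27 → 28

Answer: 28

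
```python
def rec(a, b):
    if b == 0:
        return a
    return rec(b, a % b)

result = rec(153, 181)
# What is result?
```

rec(153, 181) -> rec(181, 153) -> rec(153, 28) -> rec(28, 13) -> rec(13, 2) -> rec(2, 1) -> rec(1, 0) -> 1

Answer: 1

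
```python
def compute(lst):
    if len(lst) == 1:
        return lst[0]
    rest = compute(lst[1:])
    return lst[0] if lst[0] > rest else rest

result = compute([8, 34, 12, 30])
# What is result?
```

Recursive max over [8, 34, 12, 30] = 34

Answer: 34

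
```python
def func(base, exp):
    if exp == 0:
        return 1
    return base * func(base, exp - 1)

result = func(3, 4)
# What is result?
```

func(3, 4) = 3 * 3 * 3 * 3 = 81

Answer: 81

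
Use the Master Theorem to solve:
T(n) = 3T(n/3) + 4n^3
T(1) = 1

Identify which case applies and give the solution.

a=3, b=3, f(n)=4n^3. log_3(3) = 1. Since c=3 > 1 and the regularity condition holds (3(n/3)^3 = (3/3^3)n^3 with 3/3^3 < 1), Case 3 applies: T(n) = Θ(f(n)) = O(n^3).

Answer: O(n^3) - Case 3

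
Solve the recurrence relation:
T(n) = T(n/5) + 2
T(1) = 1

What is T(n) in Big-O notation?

Each step divides n by 5 and adds 2. After log_5(n) steps we reach T(1)=1. So T(n) = 2·log_5(n) + 1 = O(log n).

Answer: O(log n)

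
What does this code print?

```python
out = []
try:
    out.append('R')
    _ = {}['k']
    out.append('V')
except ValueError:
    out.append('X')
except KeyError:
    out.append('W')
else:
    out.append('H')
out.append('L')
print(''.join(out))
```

Execution trace: 'R' (try body) → 'W' (except KeyError) → 'L' (after the try/except). Output: RWL

Answer: RWL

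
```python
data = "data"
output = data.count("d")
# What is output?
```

Trace:
`data = "data"` → data = 'data'
`output = data.count("d")` → output = 1
So output = 1

Answer: 1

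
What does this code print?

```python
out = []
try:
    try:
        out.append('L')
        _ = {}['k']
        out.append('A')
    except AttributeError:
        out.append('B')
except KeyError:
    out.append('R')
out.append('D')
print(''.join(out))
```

Execution trace: 'L' (try body) → 'R' (outer except KeyError) → 'D' (after the try/except). Output: LRD

Answer: LRD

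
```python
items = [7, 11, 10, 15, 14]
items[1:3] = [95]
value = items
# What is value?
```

Trace:
`items = [7, 11, 10, 15, 14]` → items = [7, 11, 10, 15, 14]
`items[1:3] = [95]` → items = [7, 95, 15, 14]
`value = items` → value = [7, 95, 15, 14]
So value = [7, 95, 15, 14]

Answer: [7, 95, 15, 14]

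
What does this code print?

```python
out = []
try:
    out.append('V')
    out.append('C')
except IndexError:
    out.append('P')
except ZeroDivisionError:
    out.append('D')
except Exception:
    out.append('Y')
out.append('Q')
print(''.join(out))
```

Execution trace: 'V' (try body) → 'C' (try body, no exception) → 'Q' (after the try/except). Output: VCQ

Answer: VCQ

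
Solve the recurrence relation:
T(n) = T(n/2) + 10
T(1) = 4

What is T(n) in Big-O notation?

Each step divides n by 2 and adds 10. After log_2(n) steps we reach T(1)=4. So T(n) = 10·log_2(n) + 4 = O(log n).

Answer: O(log n)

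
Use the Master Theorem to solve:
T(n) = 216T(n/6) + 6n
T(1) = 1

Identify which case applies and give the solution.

a=216, b=6, f(n)=6n. log_6(216) = 3. Since c=1 < 3, Case 1 applies: T(n) = Θ(n^log_b(a)) = O(n^3).

Answer: O(n^3) - Case 1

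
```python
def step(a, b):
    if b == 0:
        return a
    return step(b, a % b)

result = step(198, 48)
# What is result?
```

step(198, 48) -> step(48, 6) -> step(6, 0) -> 6

Answer: 6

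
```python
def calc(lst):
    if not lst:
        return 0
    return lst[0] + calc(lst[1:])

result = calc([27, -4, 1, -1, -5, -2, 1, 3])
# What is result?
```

27 + (-4) + 1 + (-1) + (-5) + (-2) + 1 + 3 + 0 = 20

Answer: 20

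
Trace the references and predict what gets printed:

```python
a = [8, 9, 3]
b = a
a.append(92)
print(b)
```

Key concept: basic list aliasing.
Step by step:
`a = [8, 9, 3]` → a = [8, 9, 3]
`b = a` → b = [8, 9, 3] (same object as a)
`a.append(92)` → a = [8, 9, 3, 92] (same object as b); b = [8, 9, 3, 92] (same object as a)
`print(b)` → prints [8, 9, 3, 92]

Answer: [8, 9, 3, 92]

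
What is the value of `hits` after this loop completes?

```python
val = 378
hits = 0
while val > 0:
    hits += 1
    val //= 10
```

Count digits by repeated division by 10
`hits` takes the values: 0 → 1 → 2 → 3

Answer: 3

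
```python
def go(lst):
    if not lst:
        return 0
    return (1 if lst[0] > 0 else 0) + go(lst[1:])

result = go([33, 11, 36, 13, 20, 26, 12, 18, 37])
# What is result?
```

Count of positive elements in [33, 11, 36, 13, 20, 26, 12, 18, 37] = 9

Answer: 9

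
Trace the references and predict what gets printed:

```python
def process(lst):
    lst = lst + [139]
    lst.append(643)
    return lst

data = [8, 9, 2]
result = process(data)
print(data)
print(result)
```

Key concept: rebinding parameter vs mutation.
Step by step:
`data = [8, 9, 2]` → data = [8, 9, 2]
`result = process(data)` → result = [8, 9, 2, 139, 643]
`print(data)` → prints [8, 9, 2]
`print(result)` → prints [8, 9, 2, 139, 643]

Answer:
[8, 9, 2]
[8, 9, 2, 139, 643]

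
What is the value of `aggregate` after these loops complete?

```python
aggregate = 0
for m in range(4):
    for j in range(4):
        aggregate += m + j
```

Sum of all m+j for m,j in 4x4
`aggregate` takes the values: 0 → 1 → 3 → 6 → 7 → 9 → 12 → 16 → 18 → 21 → 25 → 30 → 33 → 37 → 42 → 48

Answer: 48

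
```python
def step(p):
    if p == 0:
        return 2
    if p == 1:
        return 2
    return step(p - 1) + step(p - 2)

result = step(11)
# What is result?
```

Build up from base cases: step(0)=2, step(1)=2, step(2)=4, step(3)=6, step(4)=10, step(5)=16, step(6)=26, ..., step(11)=288

Answer: 288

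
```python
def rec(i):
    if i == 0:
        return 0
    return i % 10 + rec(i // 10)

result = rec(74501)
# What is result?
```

Sum of digits of 74501: 1 + 0 + 5 + 4 + 7 = 17

Answer: 17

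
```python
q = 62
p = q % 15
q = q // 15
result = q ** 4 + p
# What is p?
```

Trace:
`q = 62` → q = 62
`p = q % 15` → p = 2
`q = q // 15` → q = 4
`result = q ** 4 + p` → result = 258
So p = 2

Answer: 2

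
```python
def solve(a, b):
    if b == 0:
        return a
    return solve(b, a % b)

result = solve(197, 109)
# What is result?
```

solve(197, 109) -> solve(109, 88) -> solve(88, 21) -> solve(21, 4) -> solve(4, 1) -> solve(1, 0) -> 1

Answer: 1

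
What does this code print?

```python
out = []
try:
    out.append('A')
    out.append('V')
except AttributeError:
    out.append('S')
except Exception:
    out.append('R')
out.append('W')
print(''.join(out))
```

Execution trace: 'A' (try body) → 'V' (try body, no exception) → 'W' (after the try/except). Output: AVW

Answer: AVW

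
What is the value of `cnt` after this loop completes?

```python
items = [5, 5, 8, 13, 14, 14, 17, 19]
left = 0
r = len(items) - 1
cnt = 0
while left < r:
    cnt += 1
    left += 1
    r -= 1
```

Iterations until pointers meet (list length 8)
`cnt` takes the values: 0 → 1 → 2 → 3 → 4

Answer: 4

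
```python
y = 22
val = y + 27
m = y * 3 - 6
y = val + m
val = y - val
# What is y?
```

Trace:
`y = 22` → y = 22
`val = y + 27` → val = 49
`m = y * 3 - 6` → m = 60
`y = val + m` → y = 109
`val = y - val` → val = 60
So y = 109

Answer: 109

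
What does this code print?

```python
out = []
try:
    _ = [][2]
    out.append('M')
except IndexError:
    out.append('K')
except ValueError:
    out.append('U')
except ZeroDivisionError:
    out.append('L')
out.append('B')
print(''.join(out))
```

Execution trace: 'K' (except IndexError) → 'B' (after the try/except). Output: KB

Answer: KB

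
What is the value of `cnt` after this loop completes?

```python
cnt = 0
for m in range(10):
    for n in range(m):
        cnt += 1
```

Triangle number: 0+1+2+...+9
`cnt` takes the values: 0 → 1 → 2 → 3 → 4 → 5 → 6 → 7 → 8 → 9 → 10 → 11 → 12 → 13 → 14 → 15 → 16 → 17 → 18 → 19 → 20 → 21 → 22 → 23 → 24 → 25 → 26 → 27 → 28 → 29 → … → 41 → 42 → 43 → 44 → 45

Answer: 45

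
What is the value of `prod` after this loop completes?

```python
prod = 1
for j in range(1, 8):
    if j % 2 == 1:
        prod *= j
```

Product of odd numbers 1 to 7
`prod` takes the values: 1 → 3 → 15 → 105

Answer: 105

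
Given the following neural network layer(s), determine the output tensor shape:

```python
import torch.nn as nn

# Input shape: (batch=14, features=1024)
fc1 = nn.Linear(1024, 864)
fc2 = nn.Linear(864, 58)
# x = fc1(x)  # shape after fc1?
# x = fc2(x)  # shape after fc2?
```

Input: (14, 1024) -> after fc1: (14, 864) -> Output: (14, 58)

Answer: (14, 58)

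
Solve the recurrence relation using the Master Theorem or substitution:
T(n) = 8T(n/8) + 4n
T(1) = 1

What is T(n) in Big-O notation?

By Master Theorem: a=8, b=8, f(n)=4n. Since log_8(8) = 1 and f(n) = Θ(n^1), Case 2 applies. T(n) = O(n log n).

Answer: O(n log n)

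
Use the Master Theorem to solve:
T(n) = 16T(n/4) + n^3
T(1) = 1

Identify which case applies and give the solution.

a=16, b=4, f(n)=n^3. log_4(16) = 2. Since c=3 > 2 and the regularity condition holds (16(n/4)^3 = (16/4^3)n^3 with 16/4^3 < 1), Case 3 applies: T(n) = Θ(f(n)) = O(n^3).

Answer: O(n^3) - Case 3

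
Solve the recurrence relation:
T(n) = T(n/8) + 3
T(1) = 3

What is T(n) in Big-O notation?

Each step divides n by 8 and adds 3. After log_8(n) steps we reach T(1)=3. So T(n) = 3·log_8(n) + 3 = O(log n).

Answer: O(log n)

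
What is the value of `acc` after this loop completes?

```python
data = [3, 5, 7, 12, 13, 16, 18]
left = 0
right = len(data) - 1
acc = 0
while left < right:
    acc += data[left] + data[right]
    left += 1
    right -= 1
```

Sum of pairs from ends
`acc` takes the values: 0 → 21 → 42 → 62

Answer: 62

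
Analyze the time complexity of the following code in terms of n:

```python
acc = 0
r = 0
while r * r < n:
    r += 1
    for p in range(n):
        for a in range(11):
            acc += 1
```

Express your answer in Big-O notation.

Each loop level contributes: √n × n × 1. Multiplying the contributions gives O(n√n).

Answer: O(n√n)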